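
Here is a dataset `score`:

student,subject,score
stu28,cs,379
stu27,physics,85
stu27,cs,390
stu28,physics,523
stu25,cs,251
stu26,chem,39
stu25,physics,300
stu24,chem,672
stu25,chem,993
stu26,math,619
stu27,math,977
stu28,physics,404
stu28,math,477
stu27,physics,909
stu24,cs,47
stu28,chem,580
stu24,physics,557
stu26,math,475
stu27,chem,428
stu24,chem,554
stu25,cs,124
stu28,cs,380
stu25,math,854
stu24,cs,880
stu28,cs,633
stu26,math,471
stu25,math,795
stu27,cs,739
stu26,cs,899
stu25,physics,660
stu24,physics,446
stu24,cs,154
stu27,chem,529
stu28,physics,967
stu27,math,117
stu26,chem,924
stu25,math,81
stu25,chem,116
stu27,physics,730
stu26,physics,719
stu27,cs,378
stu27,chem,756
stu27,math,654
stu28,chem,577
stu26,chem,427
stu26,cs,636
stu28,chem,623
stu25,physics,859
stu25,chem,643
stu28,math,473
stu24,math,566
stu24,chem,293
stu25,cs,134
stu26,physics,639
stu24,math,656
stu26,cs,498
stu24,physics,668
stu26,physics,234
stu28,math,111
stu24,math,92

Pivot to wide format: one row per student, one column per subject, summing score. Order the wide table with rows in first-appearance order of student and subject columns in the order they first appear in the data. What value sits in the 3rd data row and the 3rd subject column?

With rows in first-appearance order of student, row 3 is student=stu25. subject columns in first-appearance order: cs, physics, chem, math; column 3 is chem.
Long rows with student=stu25, subject=chem: 993 + 116 + 643 = 1752.

1752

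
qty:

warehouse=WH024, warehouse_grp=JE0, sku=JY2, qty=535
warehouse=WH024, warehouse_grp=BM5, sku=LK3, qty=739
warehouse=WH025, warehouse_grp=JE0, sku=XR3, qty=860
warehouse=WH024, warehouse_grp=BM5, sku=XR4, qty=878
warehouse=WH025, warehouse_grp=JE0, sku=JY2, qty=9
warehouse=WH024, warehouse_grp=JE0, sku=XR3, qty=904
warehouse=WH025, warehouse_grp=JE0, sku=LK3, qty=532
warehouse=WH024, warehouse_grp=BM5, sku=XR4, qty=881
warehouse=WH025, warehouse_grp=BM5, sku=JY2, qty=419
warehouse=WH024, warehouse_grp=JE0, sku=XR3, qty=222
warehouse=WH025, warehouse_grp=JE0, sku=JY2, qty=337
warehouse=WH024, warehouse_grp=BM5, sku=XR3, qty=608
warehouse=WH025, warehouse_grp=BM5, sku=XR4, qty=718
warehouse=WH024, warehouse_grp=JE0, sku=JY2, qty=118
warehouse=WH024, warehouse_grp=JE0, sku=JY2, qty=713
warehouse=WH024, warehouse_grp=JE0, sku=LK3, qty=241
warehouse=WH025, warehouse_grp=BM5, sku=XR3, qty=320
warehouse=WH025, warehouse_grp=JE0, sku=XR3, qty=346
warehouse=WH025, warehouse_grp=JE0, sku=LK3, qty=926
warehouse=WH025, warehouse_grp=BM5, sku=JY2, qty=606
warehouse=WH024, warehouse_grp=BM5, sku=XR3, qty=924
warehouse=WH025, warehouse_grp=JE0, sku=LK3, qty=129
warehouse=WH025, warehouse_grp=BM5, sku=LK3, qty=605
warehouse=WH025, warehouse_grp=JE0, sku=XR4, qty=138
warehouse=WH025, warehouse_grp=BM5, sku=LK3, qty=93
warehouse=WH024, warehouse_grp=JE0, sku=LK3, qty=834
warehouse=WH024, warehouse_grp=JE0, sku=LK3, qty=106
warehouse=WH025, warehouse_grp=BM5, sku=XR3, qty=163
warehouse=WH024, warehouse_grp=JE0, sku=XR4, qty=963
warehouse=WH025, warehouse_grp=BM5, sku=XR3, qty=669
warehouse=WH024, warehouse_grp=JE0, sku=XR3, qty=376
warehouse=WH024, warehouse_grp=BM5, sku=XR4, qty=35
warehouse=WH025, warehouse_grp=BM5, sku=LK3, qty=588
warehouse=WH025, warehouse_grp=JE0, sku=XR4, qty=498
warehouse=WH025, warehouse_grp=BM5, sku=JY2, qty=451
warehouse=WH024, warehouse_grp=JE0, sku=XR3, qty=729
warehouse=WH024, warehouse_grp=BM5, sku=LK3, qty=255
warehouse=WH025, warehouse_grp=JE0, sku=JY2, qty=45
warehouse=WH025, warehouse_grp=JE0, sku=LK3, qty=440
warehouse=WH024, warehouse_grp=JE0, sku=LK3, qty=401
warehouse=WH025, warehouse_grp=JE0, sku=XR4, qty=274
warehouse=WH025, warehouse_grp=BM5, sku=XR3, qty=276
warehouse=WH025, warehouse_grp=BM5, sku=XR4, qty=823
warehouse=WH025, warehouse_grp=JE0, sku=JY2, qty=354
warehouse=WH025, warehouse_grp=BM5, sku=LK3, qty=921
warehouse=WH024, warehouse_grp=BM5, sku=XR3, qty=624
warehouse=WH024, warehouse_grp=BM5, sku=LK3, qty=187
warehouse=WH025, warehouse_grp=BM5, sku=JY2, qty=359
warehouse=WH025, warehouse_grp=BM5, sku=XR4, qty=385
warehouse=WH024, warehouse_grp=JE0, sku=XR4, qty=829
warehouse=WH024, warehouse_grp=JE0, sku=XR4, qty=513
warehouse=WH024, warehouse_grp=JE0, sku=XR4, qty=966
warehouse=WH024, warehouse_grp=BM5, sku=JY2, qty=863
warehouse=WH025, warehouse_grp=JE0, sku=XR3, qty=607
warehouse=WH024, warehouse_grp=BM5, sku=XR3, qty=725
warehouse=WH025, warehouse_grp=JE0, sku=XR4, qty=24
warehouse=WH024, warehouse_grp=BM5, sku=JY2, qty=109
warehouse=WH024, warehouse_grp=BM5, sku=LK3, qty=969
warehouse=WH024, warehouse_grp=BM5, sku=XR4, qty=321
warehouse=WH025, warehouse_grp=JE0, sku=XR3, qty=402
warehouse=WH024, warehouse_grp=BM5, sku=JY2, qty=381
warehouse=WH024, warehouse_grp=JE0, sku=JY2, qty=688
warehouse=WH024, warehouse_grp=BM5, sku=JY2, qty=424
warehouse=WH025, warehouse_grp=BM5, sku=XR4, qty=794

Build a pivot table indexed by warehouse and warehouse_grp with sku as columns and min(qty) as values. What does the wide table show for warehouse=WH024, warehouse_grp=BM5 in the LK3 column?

187

Rows with warehouse=WH024, warehouse_grp=BM5 and sku=LK3: qty values are 739, 255, 187, 969.
min(739, 255, 187, 969) = 187.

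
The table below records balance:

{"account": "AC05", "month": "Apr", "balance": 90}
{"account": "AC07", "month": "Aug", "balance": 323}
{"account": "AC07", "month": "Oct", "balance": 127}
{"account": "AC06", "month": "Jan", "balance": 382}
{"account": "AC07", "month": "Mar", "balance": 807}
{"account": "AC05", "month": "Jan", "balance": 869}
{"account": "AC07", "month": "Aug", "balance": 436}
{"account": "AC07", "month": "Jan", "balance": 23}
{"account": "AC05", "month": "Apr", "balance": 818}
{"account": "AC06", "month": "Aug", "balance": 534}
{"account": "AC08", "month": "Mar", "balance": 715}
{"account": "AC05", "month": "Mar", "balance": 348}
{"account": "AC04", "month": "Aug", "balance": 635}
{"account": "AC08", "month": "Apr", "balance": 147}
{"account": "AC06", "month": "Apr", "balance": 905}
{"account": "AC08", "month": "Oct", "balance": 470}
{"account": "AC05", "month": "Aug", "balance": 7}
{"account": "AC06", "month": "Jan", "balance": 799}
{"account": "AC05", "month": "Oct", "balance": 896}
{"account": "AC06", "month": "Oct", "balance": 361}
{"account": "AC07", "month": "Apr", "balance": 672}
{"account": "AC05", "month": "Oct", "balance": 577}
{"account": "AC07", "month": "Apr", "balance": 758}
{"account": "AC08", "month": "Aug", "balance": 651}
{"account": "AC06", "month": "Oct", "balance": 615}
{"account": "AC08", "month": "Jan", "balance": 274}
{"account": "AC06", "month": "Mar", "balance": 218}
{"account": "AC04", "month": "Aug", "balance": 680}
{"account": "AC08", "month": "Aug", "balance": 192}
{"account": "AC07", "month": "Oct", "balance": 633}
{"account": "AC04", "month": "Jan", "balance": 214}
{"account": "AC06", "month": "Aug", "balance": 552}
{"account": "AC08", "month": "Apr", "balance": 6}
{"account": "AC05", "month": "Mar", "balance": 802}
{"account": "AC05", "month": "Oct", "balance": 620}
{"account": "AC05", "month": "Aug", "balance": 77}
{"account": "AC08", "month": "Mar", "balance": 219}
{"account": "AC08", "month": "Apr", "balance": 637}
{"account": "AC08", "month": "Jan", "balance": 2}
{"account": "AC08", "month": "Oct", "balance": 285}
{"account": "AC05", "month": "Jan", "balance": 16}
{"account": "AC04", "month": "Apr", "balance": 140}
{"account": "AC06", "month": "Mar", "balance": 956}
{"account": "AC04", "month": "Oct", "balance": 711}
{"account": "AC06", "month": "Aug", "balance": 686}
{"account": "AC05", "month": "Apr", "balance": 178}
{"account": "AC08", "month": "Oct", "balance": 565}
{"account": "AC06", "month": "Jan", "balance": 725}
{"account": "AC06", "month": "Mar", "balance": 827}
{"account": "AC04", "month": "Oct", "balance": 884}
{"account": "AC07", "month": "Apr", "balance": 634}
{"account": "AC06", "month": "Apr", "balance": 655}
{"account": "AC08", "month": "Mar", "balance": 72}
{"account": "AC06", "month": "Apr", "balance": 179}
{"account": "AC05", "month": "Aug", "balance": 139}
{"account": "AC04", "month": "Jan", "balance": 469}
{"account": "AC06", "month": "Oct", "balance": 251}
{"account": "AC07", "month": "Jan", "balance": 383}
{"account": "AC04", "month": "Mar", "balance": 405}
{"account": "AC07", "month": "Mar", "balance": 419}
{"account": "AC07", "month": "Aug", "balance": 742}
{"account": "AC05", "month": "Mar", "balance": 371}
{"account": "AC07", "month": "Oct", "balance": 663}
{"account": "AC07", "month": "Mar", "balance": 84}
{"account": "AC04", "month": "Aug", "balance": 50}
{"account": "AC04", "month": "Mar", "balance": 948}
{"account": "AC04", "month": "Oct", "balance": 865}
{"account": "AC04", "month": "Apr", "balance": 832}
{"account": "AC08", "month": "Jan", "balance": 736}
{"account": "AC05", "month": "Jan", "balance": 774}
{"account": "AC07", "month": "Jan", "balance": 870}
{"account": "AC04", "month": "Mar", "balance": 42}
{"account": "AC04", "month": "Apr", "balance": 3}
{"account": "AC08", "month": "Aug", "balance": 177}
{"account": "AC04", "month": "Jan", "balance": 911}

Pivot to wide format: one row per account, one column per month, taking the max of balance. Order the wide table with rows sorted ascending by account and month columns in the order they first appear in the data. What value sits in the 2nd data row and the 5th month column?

802

With rows sorted ascending by account, row 2 is account=AC05. month columns in first-appearance order: Apr, Aug, Oct, Jan, Mar; column 5 is Mar.
Long rows with account=AC05, month=Mar: max(348, 802, 371) = 802.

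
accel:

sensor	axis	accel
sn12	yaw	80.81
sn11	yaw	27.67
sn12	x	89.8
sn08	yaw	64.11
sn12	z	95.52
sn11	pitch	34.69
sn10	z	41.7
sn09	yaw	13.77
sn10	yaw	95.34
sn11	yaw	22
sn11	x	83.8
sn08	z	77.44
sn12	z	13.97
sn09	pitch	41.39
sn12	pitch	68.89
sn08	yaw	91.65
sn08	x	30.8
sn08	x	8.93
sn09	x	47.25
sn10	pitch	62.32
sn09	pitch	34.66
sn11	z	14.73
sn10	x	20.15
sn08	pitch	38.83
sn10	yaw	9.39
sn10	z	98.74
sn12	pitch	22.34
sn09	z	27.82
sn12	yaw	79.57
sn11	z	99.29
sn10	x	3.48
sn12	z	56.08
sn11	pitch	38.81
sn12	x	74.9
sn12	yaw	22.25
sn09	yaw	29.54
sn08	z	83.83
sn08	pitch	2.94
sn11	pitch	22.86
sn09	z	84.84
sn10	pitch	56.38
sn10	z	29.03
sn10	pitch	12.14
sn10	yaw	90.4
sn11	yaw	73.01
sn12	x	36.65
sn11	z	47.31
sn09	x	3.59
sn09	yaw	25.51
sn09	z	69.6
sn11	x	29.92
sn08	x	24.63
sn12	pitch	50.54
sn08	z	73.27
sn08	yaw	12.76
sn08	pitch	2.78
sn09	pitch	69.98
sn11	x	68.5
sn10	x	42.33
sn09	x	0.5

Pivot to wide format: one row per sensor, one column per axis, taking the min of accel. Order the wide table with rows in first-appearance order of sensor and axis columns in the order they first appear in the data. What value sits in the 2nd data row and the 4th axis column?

With rows in first-appearance order of sensor, row 2 is sensor=sn11. axis columns in first-appearance order: yaw, x, z, pitch; column 4 is pitch.
Long rows with sensor=sn11, axis=pitch: min(34.69, 38.81, 22.86) = 22.86.

22.86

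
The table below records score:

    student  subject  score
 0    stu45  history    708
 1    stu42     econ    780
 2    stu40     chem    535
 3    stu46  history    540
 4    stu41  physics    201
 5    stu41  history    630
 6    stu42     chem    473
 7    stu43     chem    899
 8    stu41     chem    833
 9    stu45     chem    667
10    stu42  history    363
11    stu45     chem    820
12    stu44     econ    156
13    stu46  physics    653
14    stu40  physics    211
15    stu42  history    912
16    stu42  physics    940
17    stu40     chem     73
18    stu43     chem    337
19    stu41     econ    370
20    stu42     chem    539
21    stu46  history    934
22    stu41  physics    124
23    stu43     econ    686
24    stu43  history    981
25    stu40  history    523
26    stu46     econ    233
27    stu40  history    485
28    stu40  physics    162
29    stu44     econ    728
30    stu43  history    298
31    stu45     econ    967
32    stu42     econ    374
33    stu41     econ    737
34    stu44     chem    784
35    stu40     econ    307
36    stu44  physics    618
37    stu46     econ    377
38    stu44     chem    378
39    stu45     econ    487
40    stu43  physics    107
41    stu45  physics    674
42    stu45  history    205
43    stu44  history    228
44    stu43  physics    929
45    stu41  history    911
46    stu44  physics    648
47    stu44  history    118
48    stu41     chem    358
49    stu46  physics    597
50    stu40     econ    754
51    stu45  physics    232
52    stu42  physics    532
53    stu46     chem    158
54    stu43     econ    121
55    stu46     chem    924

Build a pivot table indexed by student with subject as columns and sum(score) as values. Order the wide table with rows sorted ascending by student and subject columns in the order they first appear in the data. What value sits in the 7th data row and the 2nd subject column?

With rows sorted ascending by student, row 7 is student=stu46. subject columns in first-appearance order: history, econ, chem, physics; column 2 is econ.
Long rows with student=stu46, subject=econ: 233 + 377 = 610.

610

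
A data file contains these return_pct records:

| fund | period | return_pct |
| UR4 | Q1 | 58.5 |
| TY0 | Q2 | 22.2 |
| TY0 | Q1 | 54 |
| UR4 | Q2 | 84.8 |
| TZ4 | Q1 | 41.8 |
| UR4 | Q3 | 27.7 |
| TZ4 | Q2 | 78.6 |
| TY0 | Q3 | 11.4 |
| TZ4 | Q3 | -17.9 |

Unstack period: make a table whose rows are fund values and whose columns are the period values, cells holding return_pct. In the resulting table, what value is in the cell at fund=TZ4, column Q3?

-17.9

Wide layout: rows indexed by fund, columns are the 3 distinct period values (Q1, Q2, Q3).
Cell (fund=TZ4, period=Q3) draws from the long row where fund=TZ4 and period=Q3, which has return_pct=-17.9.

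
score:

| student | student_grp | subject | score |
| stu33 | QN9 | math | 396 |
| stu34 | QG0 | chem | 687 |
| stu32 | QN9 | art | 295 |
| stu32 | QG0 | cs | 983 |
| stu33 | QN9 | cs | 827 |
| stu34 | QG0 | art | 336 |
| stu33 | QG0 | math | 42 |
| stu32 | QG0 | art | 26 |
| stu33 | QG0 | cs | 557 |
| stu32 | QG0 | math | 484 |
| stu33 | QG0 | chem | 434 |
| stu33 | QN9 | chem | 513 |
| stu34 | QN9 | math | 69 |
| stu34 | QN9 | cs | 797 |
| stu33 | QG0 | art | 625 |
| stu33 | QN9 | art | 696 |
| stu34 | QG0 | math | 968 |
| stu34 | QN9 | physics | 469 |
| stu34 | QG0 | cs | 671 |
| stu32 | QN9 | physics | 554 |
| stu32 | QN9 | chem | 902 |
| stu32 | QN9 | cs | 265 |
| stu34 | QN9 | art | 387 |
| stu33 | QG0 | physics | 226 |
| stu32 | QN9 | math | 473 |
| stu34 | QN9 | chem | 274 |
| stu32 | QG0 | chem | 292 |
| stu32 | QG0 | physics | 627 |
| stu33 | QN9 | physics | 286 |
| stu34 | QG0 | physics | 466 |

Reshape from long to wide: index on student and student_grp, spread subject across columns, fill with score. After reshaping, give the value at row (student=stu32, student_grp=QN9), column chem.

Wide layout: rows indexed by student and student_grp, columns are the 5 distinct subject values (math, chem, art, cs, physics).
Cell (student=stu32, student_grp=QN9, subject=chem) draws from the long row where student=stu32, student_grp=QN9 and subject=chem, which has score=902.

902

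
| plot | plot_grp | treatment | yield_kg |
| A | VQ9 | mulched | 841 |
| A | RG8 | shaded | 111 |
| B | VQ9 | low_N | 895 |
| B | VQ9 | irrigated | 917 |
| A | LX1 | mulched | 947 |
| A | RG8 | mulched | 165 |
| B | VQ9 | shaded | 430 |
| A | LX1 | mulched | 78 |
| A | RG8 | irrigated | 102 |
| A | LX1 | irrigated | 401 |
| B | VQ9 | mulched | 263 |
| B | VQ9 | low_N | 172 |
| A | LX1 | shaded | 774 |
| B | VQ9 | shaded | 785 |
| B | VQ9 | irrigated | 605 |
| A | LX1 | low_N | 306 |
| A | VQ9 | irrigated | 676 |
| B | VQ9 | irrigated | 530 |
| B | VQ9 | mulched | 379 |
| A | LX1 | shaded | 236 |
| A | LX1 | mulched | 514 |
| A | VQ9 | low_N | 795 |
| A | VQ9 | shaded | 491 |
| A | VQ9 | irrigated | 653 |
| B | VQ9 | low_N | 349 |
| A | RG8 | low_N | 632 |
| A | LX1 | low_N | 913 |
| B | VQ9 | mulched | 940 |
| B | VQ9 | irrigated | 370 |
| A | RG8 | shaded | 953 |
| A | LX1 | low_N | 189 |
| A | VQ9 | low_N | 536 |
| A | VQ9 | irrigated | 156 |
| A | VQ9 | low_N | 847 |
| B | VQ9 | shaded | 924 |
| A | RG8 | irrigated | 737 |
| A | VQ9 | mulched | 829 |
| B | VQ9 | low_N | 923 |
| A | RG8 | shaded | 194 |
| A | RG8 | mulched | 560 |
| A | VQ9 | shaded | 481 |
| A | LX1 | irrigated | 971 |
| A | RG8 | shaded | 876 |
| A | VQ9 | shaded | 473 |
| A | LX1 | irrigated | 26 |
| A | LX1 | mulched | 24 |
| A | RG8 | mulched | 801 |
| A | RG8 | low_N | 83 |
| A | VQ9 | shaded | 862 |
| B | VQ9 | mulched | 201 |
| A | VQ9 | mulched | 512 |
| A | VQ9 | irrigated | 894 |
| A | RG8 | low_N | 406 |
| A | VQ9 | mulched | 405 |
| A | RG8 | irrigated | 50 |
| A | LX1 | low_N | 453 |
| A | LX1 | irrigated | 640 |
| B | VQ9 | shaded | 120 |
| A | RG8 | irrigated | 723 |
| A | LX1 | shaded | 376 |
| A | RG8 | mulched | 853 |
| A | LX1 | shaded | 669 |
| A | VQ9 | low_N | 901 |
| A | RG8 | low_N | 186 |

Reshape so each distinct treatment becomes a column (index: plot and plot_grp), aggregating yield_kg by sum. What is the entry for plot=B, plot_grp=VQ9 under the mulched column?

1783

Rows with plot=B, plot_grp=VQ9 and treatment=mulched: yield_kg values are 263, 379, 940, 201.
263 + 379 + 940 + 201 = 1783.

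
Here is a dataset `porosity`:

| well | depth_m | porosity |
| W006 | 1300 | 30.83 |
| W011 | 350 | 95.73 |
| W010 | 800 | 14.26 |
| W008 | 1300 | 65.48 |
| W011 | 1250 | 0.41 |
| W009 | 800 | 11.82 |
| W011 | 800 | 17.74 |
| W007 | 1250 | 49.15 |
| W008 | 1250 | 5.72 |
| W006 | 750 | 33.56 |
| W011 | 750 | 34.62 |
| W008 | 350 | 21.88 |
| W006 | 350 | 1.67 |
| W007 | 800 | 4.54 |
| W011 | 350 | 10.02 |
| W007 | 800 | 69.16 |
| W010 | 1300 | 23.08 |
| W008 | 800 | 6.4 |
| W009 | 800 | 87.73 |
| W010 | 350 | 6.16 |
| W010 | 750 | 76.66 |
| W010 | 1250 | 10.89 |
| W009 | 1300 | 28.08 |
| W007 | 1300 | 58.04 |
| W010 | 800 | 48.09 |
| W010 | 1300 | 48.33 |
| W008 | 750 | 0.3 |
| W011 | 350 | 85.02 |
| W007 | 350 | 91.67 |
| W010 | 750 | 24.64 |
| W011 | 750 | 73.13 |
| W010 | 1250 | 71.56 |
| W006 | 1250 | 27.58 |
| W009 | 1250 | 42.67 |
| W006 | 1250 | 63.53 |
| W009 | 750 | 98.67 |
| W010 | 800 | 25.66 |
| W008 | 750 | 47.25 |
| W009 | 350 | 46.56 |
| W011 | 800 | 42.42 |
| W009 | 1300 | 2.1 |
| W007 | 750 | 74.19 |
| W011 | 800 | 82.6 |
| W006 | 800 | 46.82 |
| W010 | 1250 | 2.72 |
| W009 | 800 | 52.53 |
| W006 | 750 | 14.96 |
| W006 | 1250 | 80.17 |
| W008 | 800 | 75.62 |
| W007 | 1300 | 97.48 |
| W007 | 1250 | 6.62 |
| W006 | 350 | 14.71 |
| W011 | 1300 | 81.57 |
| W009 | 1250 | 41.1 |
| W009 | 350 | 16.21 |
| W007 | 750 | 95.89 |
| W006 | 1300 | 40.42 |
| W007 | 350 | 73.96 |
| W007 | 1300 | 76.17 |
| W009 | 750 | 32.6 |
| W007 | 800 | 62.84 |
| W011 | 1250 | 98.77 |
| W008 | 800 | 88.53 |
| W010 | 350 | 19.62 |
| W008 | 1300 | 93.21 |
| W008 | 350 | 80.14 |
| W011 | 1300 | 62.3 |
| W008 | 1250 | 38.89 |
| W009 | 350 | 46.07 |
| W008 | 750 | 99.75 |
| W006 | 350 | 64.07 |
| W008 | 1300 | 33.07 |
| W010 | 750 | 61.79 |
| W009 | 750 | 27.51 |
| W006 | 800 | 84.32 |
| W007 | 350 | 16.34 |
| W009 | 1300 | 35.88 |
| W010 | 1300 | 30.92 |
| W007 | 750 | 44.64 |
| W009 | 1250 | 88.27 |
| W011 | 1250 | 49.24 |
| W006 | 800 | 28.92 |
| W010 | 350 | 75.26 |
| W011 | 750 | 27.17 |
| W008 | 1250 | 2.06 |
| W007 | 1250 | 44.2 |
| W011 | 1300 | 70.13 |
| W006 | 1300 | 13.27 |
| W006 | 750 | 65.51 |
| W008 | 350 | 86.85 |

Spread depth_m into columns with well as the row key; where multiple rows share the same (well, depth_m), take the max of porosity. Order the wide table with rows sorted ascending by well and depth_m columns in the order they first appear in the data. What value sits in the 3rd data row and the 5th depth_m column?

With rows sorted ascending by well, row 3 is well=W008. depth_m columns in first-appearance order: 1300, 350, 800, 1250, 750; column 5 is 750.
Long rows with well=W008, depth_m=750: max(0.3, 47.25, 99.75) = 99.75.

99.75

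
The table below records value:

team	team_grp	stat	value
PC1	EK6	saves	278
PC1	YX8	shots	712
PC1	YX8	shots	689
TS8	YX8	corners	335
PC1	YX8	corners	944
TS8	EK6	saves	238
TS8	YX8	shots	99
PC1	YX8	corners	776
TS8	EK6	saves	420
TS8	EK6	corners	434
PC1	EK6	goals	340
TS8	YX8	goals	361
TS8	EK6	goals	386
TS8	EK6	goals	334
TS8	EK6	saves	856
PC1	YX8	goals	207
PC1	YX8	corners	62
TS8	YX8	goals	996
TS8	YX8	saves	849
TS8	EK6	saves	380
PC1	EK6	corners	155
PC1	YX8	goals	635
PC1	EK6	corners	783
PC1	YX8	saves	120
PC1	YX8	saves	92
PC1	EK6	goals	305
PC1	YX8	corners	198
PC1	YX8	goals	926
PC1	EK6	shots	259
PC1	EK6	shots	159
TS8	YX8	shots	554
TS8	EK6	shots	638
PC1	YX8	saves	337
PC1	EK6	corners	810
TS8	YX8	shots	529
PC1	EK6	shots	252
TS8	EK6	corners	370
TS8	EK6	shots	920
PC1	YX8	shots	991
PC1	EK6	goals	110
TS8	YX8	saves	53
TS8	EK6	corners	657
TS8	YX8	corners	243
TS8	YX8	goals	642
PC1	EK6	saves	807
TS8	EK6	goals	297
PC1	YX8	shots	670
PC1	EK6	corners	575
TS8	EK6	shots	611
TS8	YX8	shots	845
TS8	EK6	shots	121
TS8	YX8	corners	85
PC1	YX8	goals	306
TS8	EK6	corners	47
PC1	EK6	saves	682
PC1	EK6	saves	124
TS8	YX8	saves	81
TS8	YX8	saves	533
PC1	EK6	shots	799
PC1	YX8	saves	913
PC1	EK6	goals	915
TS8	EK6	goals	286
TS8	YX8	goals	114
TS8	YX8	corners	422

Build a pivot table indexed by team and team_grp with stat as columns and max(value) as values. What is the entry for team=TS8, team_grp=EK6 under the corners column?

657

Rows with team=TS8, team_grp=EK6 and stat=corners: value values are 434, 370, 657, 47.
max(434, 370, 657, 47) = 657.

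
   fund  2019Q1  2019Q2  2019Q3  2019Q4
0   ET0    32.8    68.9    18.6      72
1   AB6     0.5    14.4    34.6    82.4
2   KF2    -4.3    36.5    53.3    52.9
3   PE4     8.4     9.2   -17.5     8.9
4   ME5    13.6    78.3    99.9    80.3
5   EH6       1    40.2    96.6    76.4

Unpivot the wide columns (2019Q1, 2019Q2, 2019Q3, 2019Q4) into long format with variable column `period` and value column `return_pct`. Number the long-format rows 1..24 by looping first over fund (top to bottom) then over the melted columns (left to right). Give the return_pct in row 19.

24 rows total (6 × 4). Row 19: index ⌊(19-1)/4⌋ = 4 into fund → ME5; (19-1) mod 4 = 2 into the melted columns → 2019Q3.
So row 19 is (ME5, 2019Q3, 99.9); return_pct = 99.9.

99.9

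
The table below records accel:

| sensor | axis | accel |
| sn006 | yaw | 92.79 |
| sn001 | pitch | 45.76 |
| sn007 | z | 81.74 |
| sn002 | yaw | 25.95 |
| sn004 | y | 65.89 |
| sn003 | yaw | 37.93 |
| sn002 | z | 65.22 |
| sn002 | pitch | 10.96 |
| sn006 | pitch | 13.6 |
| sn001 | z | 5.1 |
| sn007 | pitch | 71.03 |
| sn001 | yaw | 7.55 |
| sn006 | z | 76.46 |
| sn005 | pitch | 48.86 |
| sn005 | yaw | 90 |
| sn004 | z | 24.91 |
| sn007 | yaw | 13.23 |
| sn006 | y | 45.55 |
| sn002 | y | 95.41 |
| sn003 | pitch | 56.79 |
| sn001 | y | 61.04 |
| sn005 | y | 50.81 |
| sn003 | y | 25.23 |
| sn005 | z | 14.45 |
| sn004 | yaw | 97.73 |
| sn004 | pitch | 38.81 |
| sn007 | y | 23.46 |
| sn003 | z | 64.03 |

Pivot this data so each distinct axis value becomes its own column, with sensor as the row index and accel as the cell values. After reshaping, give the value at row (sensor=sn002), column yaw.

Wide layout: rows indexed by sensor, columns are the 4 distinct axis values (yaw, pitch, z, y).
Cell (sensor=sn002, axis=yaw) draws from the long row where sensor=sn002 and axis=yaw, which has accel=25.95.

25.95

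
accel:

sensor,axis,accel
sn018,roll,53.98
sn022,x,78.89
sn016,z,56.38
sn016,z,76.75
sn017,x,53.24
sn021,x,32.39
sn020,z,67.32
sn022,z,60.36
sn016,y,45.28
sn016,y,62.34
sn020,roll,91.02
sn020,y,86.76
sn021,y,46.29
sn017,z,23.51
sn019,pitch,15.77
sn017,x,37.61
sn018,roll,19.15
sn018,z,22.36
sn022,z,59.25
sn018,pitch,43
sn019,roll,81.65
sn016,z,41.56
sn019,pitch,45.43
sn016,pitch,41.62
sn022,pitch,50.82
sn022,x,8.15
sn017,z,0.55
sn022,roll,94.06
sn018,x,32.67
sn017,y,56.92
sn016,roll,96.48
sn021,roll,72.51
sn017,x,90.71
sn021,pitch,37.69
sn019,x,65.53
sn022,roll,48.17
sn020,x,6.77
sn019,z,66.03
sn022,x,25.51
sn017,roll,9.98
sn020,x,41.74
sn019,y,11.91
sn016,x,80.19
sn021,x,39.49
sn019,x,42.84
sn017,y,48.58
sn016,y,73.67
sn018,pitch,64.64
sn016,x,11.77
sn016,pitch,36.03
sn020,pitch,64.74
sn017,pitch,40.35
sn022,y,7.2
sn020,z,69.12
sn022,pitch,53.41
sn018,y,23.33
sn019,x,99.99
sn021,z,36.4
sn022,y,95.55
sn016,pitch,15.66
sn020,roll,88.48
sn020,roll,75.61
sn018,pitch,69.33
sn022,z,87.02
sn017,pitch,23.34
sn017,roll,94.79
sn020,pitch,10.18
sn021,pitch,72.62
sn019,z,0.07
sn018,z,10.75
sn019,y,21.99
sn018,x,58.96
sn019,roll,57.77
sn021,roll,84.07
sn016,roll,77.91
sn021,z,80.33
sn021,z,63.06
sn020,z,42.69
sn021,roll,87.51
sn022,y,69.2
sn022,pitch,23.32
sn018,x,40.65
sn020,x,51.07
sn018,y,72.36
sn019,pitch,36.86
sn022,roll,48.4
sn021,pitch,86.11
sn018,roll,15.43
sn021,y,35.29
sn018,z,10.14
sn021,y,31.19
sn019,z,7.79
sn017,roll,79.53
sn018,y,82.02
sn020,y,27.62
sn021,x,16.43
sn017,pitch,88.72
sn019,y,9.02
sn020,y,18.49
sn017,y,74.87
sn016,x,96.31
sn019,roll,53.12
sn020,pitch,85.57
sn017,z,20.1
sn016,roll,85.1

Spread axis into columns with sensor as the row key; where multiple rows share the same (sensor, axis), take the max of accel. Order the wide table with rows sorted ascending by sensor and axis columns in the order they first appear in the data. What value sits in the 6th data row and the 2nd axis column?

With rows sorted ascending by sensor, row 6 is sensor=sn021. axis columns in first-appearance order: roll, x, z, y, pitch; column 2 is x.
Long rows with sensor=sn021, axis=x: max(32.39, 39.49, 16.43) = 39.49.

39.49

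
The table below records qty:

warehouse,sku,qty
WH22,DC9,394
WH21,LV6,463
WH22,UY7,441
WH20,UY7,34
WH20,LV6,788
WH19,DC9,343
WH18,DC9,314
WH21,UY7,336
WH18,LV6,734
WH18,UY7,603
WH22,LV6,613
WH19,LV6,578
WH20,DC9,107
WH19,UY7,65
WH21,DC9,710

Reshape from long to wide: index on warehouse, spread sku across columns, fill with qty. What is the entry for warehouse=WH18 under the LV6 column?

Wide layout: rows indexed by warehouse, columns are the 3 distinct sku values (DC9, LV6, UY7).
Cell (warehouse=WH18, sku=LV6) draws from the long row where warehouse=WH18 and sku=LV6, which has qty=734.

734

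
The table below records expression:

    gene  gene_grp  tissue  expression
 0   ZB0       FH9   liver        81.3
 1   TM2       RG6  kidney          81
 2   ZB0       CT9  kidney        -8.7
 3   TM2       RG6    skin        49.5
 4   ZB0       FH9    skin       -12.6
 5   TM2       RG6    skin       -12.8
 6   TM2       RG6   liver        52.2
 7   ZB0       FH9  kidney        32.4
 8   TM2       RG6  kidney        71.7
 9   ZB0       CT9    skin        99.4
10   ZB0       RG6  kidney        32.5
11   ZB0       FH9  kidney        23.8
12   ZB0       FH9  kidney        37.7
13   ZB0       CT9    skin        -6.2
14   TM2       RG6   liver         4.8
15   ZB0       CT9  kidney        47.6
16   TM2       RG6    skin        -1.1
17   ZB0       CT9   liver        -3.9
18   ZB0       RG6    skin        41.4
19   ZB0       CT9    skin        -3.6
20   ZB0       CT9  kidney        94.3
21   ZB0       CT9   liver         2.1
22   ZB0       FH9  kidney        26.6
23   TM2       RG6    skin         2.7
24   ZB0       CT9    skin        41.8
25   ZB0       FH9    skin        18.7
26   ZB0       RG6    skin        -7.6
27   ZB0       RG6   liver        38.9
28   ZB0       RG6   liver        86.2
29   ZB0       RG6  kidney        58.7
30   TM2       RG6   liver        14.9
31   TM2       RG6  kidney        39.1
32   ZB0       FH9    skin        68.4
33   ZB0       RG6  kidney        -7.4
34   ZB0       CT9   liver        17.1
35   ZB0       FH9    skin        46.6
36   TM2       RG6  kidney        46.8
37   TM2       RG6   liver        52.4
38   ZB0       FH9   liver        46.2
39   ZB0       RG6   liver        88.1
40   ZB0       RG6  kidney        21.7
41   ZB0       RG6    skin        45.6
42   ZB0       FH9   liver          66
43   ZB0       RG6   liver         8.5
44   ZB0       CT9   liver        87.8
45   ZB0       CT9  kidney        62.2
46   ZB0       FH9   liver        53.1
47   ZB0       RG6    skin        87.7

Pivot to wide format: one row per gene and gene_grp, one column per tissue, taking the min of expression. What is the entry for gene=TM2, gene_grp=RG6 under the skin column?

Rows with gene=TM2, gene_grp=RG6 and tissue=skin: expression values are 49.5, -12.8, -1.1, 2.7.
min(49.5, -12.8, -1.1, 2.7) = -12.8.

-12.8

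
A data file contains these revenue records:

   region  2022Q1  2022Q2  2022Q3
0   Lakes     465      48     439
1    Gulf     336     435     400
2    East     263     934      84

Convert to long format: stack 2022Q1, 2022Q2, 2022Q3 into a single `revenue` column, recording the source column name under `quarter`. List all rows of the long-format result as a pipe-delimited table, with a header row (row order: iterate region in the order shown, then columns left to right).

| region | quarter | revenue |
| Lakes | 2022Q1 | 465 |
| Lakes | 2022Q2 | 48 |
| Lakes | 2022Q3 | 439 |
| Gulf | 2022Q1 | 336 |
| Gulf | 2022Q2 | 435 |
| Gulf | 2022Q3 | 400 |
| East | 2022Q1 | 263 |
| East | 2022Q2 | 934 |
| East | 2022Q3 | 84 |

Each (region, column) pair becomes one row: 3 × 3 = 9 rows.
For example, (Lakes, 2022Q1) → revenue=465.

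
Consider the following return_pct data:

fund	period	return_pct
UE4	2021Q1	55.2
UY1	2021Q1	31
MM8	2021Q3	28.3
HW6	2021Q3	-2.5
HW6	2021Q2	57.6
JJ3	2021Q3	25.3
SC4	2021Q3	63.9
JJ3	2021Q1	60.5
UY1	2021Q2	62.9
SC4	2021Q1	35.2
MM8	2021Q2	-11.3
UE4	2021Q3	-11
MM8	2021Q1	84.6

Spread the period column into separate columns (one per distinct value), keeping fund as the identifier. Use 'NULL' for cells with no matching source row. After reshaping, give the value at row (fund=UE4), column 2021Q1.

The long row with fund=UE4, period=2021Q1 has return_pct=55.2.

55.2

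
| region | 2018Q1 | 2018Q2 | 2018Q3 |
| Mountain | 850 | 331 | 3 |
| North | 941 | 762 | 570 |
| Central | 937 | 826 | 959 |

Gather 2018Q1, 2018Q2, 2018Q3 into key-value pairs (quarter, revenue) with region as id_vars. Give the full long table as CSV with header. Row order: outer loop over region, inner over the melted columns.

Each (region, column) pair becomes one row: 3 × 3 = 9 rows.
For example, (Mountain, 2018Q1) → revenue=850.

region,quarter,revenue
Mountain,2018Q1,850
Mountain,2018Q2,331
Mountain,2018Q3,3
North,2018Q1,941
North,2018Q2,762
North,2018Q3,570
Central,2018Q1,937
Central,2018Q2,826
Central,2018Q3,959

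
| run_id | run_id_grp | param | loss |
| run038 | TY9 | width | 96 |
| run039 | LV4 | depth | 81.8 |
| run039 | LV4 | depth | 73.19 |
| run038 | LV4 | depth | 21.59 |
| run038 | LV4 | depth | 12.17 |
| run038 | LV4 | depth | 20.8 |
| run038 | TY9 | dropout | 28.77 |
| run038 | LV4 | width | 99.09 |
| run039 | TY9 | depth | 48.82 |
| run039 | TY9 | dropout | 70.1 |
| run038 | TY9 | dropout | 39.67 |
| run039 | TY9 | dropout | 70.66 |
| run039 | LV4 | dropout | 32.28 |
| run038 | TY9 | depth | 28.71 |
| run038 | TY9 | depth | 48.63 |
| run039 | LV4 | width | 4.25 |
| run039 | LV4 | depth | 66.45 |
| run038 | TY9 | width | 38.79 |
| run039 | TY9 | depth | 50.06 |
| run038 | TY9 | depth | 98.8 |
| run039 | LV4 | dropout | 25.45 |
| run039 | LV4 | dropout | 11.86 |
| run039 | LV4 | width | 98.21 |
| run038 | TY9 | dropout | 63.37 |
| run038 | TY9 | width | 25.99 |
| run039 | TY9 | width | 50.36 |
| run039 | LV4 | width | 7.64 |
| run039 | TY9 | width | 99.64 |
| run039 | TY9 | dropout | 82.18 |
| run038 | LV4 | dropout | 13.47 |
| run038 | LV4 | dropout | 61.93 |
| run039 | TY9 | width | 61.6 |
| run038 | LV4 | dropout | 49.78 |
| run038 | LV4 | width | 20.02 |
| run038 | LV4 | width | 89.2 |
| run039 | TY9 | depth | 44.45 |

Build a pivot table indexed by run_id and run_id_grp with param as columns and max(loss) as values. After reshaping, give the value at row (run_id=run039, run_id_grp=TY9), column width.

99.64

Rows with run_id=run039, run_id_grp=TY9 and param=width: loss values are 50.36, 99.64, 61.6.
max(50.36, 99.64, 61.6) = 99.64.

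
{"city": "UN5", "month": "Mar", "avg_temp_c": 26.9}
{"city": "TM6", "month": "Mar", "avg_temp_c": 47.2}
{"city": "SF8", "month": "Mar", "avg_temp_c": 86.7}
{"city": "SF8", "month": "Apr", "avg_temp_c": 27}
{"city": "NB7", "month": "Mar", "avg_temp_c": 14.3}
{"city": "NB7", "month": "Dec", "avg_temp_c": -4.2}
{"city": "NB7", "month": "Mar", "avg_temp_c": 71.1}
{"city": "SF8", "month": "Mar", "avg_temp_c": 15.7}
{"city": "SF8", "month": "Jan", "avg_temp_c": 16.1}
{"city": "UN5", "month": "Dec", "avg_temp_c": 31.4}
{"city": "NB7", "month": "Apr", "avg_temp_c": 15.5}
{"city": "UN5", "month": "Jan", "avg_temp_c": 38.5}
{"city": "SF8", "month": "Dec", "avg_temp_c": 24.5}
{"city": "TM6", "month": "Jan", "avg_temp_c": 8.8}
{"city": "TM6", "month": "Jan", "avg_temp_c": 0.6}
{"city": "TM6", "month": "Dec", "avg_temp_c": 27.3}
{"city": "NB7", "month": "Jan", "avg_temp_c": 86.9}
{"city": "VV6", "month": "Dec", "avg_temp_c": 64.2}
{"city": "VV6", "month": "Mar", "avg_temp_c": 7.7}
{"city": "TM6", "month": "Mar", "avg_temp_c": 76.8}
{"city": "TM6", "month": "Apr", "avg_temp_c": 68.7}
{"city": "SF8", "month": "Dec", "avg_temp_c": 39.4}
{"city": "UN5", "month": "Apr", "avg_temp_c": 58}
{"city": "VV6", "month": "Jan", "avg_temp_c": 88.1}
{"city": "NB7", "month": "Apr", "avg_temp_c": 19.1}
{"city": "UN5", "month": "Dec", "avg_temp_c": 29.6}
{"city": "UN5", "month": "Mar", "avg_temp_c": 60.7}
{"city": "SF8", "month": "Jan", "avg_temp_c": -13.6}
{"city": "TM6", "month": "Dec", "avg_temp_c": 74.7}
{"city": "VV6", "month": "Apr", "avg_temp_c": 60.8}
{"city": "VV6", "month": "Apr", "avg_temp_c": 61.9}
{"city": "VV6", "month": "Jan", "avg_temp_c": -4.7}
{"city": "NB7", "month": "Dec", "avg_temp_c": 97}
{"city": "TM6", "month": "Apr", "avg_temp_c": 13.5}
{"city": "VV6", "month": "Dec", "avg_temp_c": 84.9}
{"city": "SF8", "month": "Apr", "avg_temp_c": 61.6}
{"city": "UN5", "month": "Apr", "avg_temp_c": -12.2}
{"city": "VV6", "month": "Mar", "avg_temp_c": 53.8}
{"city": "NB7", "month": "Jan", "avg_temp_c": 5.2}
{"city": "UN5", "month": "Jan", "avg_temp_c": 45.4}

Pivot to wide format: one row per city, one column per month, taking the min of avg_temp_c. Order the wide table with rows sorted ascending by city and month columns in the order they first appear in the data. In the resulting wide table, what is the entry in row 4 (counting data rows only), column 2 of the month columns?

With rows sorted ascending by city, row 4 is city=UN5. month columns in first-appearance order: Mar, Apr, Dec, Jan; column 2 is Apr.
Long rows with city=UN5, month=Apr: min(58, -12.2) = -12.2.

-12.2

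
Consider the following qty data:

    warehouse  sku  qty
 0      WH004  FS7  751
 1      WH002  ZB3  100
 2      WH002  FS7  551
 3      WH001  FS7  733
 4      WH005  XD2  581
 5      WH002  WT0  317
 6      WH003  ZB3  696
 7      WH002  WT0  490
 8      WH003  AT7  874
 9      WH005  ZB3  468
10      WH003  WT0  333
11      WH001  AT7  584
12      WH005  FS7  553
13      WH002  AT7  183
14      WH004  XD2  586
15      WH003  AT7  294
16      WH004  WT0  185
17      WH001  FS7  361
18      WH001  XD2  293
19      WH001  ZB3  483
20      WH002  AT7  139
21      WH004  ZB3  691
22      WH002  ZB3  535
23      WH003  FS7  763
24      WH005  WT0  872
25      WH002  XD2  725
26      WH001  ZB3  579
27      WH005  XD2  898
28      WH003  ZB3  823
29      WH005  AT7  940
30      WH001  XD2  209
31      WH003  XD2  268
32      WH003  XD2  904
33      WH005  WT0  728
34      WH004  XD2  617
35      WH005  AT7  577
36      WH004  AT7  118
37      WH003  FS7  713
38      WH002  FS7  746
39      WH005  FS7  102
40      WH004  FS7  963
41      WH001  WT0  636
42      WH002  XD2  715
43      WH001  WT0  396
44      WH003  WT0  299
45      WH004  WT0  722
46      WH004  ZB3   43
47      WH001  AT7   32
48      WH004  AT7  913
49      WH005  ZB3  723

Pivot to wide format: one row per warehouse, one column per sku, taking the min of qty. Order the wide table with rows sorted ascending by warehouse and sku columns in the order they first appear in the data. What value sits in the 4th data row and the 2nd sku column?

With rows sorted ascending by warehouse, row 4 is warehouse=WH004. sku columns in first-appearance order: FS7, ZB3, XD2, WT0, AT7; column 2 is ZB3.
Long rows with warehouse=WH004, sku=ZB3: min(691, 43) = 43.

43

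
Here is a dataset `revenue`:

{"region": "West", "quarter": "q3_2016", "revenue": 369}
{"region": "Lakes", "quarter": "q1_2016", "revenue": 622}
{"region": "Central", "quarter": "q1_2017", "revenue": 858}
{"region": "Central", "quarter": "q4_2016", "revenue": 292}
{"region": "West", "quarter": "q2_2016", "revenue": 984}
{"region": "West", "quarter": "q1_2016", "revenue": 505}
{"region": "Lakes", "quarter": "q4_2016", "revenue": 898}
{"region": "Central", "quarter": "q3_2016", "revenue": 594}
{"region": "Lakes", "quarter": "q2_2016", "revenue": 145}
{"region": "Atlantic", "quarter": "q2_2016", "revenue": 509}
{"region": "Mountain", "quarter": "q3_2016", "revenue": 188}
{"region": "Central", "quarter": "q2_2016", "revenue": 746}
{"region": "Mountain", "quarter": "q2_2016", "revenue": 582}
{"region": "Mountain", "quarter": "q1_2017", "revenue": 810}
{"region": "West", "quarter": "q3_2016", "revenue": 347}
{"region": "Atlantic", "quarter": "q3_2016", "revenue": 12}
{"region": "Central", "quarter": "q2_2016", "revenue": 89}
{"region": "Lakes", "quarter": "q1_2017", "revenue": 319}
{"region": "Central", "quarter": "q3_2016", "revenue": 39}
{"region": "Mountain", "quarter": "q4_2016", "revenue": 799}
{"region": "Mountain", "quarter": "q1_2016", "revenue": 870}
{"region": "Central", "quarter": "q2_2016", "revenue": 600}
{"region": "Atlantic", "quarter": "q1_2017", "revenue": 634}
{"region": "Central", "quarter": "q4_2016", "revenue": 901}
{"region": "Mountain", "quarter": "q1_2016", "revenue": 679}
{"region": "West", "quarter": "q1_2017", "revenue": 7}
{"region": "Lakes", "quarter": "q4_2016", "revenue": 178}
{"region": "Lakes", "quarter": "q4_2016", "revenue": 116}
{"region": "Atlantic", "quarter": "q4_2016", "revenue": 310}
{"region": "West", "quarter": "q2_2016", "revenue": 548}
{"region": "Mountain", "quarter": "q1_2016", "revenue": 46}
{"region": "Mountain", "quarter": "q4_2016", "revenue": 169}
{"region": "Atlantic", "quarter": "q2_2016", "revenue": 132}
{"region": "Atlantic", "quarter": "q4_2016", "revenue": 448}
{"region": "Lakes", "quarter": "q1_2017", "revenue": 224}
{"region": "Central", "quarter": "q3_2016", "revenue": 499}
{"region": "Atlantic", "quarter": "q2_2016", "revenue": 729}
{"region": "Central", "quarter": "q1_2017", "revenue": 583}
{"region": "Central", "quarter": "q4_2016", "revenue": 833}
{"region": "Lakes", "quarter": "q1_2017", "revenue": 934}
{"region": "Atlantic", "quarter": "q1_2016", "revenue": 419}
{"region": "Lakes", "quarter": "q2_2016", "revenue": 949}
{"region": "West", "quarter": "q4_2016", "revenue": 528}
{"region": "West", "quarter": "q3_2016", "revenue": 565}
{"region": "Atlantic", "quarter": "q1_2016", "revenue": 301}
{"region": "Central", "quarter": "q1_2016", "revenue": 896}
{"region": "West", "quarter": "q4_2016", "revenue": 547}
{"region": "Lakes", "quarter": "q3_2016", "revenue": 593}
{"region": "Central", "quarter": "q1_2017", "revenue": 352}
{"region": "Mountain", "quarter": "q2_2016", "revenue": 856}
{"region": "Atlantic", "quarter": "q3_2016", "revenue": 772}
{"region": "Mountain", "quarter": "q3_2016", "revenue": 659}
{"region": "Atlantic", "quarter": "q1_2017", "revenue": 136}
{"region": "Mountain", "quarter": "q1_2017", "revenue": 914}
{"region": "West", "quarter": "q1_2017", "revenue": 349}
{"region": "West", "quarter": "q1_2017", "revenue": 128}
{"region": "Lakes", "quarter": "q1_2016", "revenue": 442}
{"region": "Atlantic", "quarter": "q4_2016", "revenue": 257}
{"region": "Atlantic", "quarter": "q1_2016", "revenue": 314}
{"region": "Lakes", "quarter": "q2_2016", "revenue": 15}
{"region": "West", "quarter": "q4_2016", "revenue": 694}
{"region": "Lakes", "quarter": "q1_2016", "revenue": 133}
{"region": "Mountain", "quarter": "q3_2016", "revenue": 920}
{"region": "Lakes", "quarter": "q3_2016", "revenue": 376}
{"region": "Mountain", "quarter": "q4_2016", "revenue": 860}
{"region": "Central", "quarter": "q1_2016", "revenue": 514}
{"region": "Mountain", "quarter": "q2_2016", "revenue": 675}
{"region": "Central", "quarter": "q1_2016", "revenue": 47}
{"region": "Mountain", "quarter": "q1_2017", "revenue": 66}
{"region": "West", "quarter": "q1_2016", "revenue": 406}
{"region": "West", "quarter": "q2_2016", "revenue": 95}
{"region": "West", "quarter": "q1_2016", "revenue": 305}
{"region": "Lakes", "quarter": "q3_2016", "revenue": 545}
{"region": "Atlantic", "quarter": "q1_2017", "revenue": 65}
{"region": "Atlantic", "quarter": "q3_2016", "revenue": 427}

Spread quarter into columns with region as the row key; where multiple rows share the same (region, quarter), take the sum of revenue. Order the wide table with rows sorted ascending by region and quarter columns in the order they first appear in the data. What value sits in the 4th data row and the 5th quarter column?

With rows sorted ascending by region, row 4 is region=Mountain. quarter columns in first-appearance order: q3_2016, q1_2016, q1_2017, q4_2016, q2_2016; column 5 is q2_2016.
Long rows with region=Mountain, quarter=q2_2016: 582 + 856 + 675 = 2113.

2113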